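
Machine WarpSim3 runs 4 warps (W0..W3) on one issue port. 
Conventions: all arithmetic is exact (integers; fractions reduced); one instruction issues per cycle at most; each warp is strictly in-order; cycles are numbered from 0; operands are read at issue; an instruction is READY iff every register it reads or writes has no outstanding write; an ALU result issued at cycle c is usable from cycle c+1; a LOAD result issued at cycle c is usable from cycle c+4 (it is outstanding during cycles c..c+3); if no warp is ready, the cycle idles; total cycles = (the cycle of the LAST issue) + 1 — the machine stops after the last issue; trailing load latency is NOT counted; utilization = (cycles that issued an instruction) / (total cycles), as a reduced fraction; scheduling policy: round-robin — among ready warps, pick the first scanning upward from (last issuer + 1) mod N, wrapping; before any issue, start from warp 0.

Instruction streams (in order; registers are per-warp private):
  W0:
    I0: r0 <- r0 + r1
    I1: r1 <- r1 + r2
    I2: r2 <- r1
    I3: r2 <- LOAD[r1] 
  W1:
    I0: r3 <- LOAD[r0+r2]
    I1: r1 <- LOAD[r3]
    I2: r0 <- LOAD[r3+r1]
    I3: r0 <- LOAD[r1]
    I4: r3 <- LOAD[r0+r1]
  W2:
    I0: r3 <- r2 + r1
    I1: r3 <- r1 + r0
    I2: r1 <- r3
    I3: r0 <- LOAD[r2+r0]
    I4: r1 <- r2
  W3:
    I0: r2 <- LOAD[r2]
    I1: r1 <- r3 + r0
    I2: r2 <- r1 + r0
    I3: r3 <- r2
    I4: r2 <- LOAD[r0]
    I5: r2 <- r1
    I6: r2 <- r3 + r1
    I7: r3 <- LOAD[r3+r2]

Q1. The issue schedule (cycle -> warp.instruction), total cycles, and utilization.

cycle 0: W0.I0
cycle 1: W1.I0
cycle 2: W2.I0
cycle 3: W3.I0
cycle 4: W0.I1
cycle 5: W1.I1
cycle 6: W2.I1
cycle 7: W3.I1
cycle 8: W0.I2
cycle 9: W1.I2
cycle 10: W2.I2
cycle 11: W3.I2
cycle 12: W0.I3
cycle 13: W1.I3
cycle 14: W2.I3
cycle 15: W3.I3
cycle 16: W2.I4
cycle 17: W3.I4
cycle 18: W1.I4
cycle 19: idle
cycle 20: idle
cycle 21: W3.I5
cycle 22: W3.I6
cycle 23: W3.I7

Answer: 24 cycles, utilization 11/12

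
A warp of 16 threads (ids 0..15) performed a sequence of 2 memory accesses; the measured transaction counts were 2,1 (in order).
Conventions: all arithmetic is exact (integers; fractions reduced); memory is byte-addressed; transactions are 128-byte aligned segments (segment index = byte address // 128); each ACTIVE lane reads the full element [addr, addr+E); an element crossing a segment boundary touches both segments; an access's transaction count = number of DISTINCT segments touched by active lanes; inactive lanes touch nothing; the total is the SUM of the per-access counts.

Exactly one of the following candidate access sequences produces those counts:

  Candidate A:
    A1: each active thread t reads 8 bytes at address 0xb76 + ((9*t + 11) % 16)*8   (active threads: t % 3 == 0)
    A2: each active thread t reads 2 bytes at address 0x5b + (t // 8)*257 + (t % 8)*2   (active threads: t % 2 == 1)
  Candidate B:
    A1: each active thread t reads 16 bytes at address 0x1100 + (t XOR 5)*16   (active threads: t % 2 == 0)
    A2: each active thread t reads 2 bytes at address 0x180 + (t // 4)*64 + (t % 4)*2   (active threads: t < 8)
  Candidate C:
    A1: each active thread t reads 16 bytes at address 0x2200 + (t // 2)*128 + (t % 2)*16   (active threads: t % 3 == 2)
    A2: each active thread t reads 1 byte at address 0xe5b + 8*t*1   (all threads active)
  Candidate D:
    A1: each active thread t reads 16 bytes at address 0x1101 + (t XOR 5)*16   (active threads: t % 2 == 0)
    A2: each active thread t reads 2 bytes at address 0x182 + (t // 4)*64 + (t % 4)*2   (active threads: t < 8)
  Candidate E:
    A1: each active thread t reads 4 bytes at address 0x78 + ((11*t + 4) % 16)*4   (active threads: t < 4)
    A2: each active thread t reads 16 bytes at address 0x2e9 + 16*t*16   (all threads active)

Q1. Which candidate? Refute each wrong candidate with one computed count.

A: A2 gives 2 transactions, not 1
C: A1 gives 5 transactions, not 2
D: A1 gives 3 transactions, not 2
E: A1 gives 1 transaction, not 2
B: all counts match (2,1)

Answer: B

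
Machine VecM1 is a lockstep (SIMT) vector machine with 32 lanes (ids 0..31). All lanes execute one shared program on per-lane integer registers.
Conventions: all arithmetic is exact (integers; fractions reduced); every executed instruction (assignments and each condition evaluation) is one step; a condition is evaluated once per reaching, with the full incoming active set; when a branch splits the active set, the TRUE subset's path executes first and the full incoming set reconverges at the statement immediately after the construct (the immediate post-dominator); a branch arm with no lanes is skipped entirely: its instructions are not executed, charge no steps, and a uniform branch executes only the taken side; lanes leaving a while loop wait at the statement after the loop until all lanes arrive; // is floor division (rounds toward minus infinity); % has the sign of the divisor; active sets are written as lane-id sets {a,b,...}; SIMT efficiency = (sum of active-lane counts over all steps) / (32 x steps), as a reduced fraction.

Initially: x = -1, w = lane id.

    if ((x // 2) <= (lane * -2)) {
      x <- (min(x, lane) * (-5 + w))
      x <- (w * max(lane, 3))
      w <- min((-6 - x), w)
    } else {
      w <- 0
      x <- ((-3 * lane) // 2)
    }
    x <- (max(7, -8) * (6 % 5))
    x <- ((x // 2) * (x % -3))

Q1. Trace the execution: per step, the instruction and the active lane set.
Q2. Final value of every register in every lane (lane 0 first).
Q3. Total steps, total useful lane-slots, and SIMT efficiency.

step 0: eval ((x // 2) <= (lane * -2)) {0,1,2,3,4,5,6,7,8,9,10,11,12,13,14,15,16,17,18,19,20,21,22,23,24,25,26,27,28,29,30,31}
step 1: x <- (min(x, lane) * (-5 + w)) {0}
step 2: x <- (w * max(lane, 3))      {0}
step 3: w <- min((-6 - x), w)        {0}
step 4: w <- 0                       {1,2,3,4,5,6,7,8,9,10,11,12,13,14,15,16,17,18,19,20,21,22,23,24,25,26,27,28,29,30,31}
step 5: x <- ((-3 * lane) // 2)      {1,2,3,4,5,6,7,8,9,10,11,12,13,14,15,16,17,18,19,20,21,22,23,24,25,26,27,28,29,30,31}
step 6: x <- (max(7, -8) * (6 % 5))  {0,1,2,3,4,5,6,7,8,9,10,11,12,13,14,15,16,17,18,19,20,21,22,23,24,25,26,27,28,29,30,31}
step 7: x <- ((x // 2) * (x % -3))   {0,1,2,3,4,5,6,7,8,9,10,11,12,13,14,15,16,17,18,19,20,21,22,23,24,25,26,27,28,29,30,31}

Answer: 8 steps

x: -6,-6,-6,-6,-6,-6,-6,-6,-6,-6,-6,-6,-6,-6,-6,-6,-6,-6,-6,-6,-6,-6,-6,-6,-6,-6,-6,-6,-6,-6,-6,-6
w: -6,0,0,0,0,0,0,0,0,0,0,0,0,0,0,0,0,0,0,0,0,0,0,0,0,0,0,0,0,0,0,0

steps = 8; useful = 161; efficiency = 161/256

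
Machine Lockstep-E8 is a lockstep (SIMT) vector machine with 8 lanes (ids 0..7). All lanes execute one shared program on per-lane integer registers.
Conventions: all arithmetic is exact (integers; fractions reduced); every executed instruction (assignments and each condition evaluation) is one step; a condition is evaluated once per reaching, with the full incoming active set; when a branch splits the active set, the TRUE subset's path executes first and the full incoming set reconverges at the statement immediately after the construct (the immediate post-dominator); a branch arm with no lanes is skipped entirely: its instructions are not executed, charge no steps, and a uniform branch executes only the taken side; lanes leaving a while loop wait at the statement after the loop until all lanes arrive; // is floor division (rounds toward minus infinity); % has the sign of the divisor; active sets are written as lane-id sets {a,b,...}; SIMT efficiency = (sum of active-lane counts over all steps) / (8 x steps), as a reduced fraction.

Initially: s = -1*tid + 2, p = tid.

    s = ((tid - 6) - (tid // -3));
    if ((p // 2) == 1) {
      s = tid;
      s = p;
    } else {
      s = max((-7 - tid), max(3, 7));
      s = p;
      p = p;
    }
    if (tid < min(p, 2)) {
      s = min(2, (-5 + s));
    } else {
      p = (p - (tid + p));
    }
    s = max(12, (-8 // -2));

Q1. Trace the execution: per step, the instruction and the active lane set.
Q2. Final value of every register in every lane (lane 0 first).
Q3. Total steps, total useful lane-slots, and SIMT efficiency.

step 0: s <- ((tid - 6) - (tid // -3)) {0,1,2,3,4,5,6,7}
step 1: eval ((p // 2) == 1)         {0,1,2,3,4,5,6,7}
step 2: s <- tid                     {2,3}
step 3: s <- p                       {2,3}
step 4: s <- max((-7 - tid), max(3, 7)) {0,1,4,5,6,7}
step 5: s <- p                       {0,1,4,5,6,7}
step 6: p <- p                       {0,1,4,5,6,7}
step 7: eval (tid < min(p, 2))       {0,1,2,3,4,5,6,7}
step 8: p <- (p - (tid + p))         {0,1,2,3,4,5,6,7}
step 9: s <- max(12, (-8 // -2))     {0,1,2,3,4,5,6,7}

Answer: 10 steps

s: 12,12,12,12,12,12,12,12
p: 0,-1,-2,-3,-4,-5,-6,-7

steps = 10; useful = 62; efficiency = 62/80 = 31/40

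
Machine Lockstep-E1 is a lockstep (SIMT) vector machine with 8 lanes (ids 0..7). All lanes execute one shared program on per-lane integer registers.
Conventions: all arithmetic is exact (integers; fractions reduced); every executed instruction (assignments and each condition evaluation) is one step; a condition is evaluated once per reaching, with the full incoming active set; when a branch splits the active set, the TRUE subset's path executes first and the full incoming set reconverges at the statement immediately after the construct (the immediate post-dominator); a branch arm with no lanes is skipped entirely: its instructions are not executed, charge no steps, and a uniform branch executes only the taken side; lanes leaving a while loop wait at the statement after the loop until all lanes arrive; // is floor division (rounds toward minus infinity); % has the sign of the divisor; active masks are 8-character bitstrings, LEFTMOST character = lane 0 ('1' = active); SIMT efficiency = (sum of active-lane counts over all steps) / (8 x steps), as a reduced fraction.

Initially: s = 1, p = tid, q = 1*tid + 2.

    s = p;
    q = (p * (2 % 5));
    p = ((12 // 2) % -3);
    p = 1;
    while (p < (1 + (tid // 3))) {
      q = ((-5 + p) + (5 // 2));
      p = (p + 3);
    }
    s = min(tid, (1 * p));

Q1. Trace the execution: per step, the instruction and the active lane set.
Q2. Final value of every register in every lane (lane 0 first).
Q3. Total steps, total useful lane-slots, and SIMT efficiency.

step 0: s <- p                       11111111
step 1: q <- (p * (2 % 5))           11111111
step 2: p <- ((12 // 2) % -3)        11111111
step 3: p <- 1                       11111111
step 4: eval (p < (1 + (tid // 3)))  11111111
step 5: q <- ((-5 + p) + (5 // 2))   00011111
step 6: p <- (p + 3)                 00011111
step 7: eval (p < (1 + (tid // 3)))  00011111
step 8: s <- min(tid, (1 * p))       11111111

Answer: 9 steps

s: 0,1,1,3,4,4,4,4
p: 1,1,1,4,4,4,4,4
q: 0,2,4,-2,-2,-2,-2,-2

steps = 9; useful = 63; efficiency = 63/72 = 7/8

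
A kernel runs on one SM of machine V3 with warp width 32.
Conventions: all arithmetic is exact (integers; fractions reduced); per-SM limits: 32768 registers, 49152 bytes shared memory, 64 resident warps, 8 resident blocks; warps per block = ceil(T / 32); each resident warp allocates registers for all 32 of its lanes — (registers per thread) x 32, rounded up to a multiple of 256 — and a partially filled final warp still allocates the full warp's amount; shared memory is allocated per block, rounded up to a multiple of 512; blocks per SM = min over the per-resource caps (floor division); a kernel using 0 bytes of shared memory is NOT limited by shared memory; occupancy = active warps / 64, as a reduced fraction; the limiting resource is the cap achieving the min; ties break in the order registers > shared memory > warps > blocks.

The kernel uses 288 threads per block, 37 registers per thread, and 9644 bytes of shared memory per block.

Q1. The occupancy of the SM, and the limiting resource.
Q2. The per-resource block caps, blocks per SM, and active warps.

Answer: occupancy 9/32, limited by registers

registers: 2 blocks
shared memory: 5 blocks
warps: 7 blocks
blocks: 8 blocks

Answer: 2 blocks, 18 active warps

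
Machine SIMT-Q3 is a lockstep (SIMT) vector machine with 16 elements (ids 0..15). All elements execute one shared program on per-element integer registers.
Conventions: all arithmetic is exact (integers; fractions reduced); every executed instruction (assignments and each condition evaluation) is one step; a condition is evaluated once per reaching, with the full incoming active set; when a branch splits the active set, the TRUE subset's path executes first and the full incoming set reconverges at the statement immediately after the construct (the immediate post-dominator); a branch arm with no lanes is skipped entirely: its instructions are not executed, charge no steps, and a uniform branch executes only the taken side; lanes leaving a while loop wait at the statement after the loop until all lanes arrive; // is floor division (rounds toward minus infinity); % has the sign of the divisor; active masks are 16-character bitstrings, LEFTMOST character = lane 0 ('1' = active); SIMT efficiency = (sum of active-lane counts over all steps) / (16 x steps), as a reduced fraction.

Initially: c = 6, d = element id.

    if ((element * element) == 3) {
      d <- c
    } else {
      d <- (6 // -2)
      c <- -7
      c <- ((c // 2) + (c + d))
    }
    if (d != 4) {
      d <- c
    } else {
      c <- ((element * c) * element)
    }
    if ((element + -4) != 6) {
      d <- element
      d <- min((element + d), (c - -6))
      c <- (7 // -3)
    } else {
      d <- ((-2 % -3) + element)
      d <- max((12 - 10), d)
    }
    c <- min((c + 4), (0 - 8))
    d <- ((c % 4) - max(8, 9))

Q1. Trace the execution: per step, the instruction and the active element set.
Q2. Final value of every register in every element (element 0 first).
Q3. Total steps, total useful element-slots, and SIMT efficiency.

step 0: eval ((element * element) == 3) 1111111111111111
step 1: d <- (6 // -2)               1111111111111111
step 2: c <- -7                      1111111111111111
step 3: c <- ((c // 2) + (c + d))    1111111111111111
step 4: eval (d != 4)                1111111111111111
step 5: d <- c                       1111111111111111
step 6: eval ((element + -4) != 6)   1111111111111111
step 7: d <- element                 1111111111011111
step 8: d <- min((element + d), (c - -6)) 1111111111011111
step 9: c <- (7 // -3)               1111111111011111
step 10: d <- ((-2 % -3) + element)   0000000000100000
step 11: d <- max((12 - 10), d)       0000000000100000
step 12: c <- min((c + 4), (0 - 8))   1111111111111111
step 13: d <- ((c % 4) - max(8, 9))   1111111111111111

Answer: 14 steps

c: -8,-8,-8,-8,-8,-8,-8,-8,-8,-8,-10,-8,-8,-8,-8,-8
d: -9,-9,-9,-9,-9,-9,-9,-9,-9,-9,-7,-9,-9,-9,-9,-9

steps = 14; useful = 191; efficiency = 191/224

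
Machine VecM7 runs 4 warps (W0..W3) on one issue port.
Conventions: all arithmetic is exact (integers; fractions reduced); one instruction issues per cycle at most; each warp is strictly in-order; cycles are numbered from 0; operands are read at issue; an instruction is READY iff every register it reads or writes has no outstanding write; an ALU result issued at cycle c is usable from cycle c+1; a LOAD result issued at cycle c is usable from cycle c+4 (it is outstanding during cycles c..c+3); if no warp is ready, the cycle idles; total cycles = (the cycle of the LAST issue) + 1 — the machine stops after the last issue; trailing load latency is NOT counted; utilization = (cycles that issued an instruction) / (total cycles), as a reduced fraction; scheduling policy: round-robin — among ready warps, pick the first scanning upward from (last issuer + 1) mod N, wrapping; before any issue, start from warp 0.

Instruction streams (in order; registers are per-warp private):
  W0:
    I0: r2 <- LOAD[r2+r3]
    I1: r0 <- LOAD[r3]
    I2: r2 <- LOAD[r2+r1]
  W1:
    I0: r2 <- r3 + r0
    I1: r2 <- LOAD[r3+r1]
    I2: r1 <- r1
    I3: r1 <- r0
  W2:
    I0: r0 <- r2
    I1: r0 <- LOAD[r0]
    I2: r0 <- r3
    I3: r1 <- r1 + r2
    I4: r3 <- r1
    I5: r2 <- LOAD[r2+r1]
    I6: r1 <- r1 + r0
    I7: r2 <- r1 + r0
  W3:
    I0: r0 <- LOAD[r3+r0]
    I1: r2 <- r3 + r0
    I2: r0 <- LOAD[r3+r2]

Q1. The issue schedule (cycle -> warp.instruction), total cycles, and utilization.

cycle 0: W0.I0
cycle 1: W1.I0
cycle 2: W2.I0
cycle 3: W3.I0
cycle 4: W0.I1
cycle 5: W1.I1
cycle 6: W2.I1
cycle 7: W3.I1
cycle 8: W0.I2
cycle 9: W1.I2
cycle 10: W2.I2
cycle 11: W3.I2
cycle 12: W1.I3
cycle 13: W2.I3
cycle 14: W2.I4
cycle 15: W2.I5
cycle 16: W2.I6
cycle 17: idle
cycle 18: idle
cycle 19: W2.I7

Answer: 20 cycles, utilization 9/10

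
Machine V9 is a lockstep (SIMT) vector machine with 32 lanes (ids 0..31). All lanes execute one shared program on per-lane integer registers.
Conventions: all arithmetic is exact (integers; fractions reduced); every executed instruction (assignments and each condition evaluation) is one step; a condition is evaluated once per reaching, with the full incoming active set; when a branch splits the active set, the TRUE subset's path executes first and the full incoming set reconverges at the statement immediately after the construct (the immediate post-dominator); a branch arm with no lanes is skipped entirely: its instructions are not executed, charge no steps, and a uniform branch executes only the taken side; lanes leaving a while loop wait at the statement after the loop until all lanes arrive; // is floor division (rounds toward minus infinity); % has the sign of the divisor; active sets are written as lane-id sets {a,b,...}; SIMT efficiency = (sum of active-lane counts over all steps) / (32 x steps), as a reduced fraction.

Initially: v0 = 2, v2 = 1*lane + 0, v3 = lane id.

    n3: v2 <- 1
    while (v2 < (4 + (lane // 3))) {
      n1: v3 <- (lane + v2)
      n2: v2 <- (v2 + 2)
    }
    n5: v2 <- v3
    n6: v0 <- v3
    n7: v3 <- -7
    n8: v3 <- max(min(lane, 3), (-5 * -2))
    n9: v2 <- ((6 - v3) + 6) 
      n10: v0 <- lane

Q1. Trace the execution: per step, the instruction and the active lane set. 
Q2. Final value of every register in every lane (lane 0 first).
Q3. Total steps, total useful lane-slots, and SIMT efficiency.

step 0: v2 <- 1                      {0,1,2,3,4,5,6,7,8,9,10,11,12,13,14,15,16,17,18,19,20,21,22,23,24,25,26,27,28,29,30,31}
step 1: eval (v2 < (4 + (lane // 3))) {0,1,2,3,4,5,6,7,8,9,10,11,12,13,14,15,16,17,18,19,20,21,22,23,24,25,26,27,28,29,30,31}
step 2: v3 <- (lane + v2)            {0,1,2,3,4,5,6,7,8,9,10,11,12,13,14,15,16,17,18,19,20,21,22,23,24,25,26,27,28,29,30,31}
step 3: v2 <- (v2 + 2)               {0,1,2,3,4,5,6,7,8,9,10,11,12,13,14,15,16,17,18,19,20,21,22,23,24,25,26,27,28,29,30,31}
step 4: eval (v2 < (4 + (lane // 3))) {0,1,2,3,4,5,6,7,8,9,10,11,12,13,14,15,16,17,18,19,20,21,22,23,24,25,26,27,28,29,30,31}
step 5: v3 <- (lane + v2)            {0,1,2,3,4,5,6,7,8,9,10,11,12,13,14,15,16,17,18,19,20,21,22,23,24,25,26,27,28,29,30,31}
step 6: v2 <- (v2 + 2)               {0,1,2,3,4,5,6,7,8,9,10,11,12,13,14,15,16,17,18,19,20,21,22,23,24,25,26,27,28,29,30,31}
step 7: eval (v2 < (4 + (lane // 3))) {0,1,2,3,4,5,6,7,8,9,10,11,12,13,14,15,16,17,18,19,20,21,22,23,24,25,26,27,28,29,30,31}
step 8: v3 <- (lane + v2)            {6,7,8,9,10,11,12,13,14,15,16,17,18,19,20,21,22,23,24,25,26,27,28,29,30,31}
step 9: v2 <- (v2 + 2)               {6,7,8,9,10,11,12,13,14,15,16,17,18,19,20,21,22,23,24,25,26,27,28,29,30,31}
step 10: eval (v2 < (4 + (lane // 3))) {6,7,8,9,10,11,12,13,14,15,16,17,18,19,20,21,22,23,24,25,26,27,28,29,30,31}
step 11: v3 <- (lane + v2)            {12,13,14,15,16,17,18,19,20,21,22,23,24,25,26,27,28,29,30,31}
step 12: v2 <- (v2 + 2)               {12,13,14,15,16,17,18,19,20,21,22,23,24,25,26,27,28,29,30,31}
step 13: eval (v2 < (4 + (lane // 3))) {12,13,14,15,16,17,18,19,20,21,22,23,24,25,26,27,28,29,30,31}
step 14: v3 <- (lane + v2)            {18,19,20,21,22,23,24,25,26,27,28,29,30,31}
step 15: v2 <- (v2 + 2)               {18,19,20,21,22,23,24,25,26,27,28,29,30,31}
step 16: eval (v2 < (4 + (lane // 3))) {18,19,20,21,22,23,24,25,26,27,28,29,30,31}
step 17: v3 <- (lane + v2)            {24,25,26,27,28,29,30,31}
step 18: v2 <- (v2 + 2)               {24,25,26,27,28,29,30,31}
step 19: eval (v2 < (4 + (lane // 3))) {24,25,26,27,28,29,30,31}
step 20: v3 <- (lane + v2)            {30,31}
step 21: v2 <- (v2 + 2)               {30,31}
step 22: eval (v2 < (4 + (lane // 3))) {30,31}
step 23: v2 <- v3                     {0,1,2,3,4,5,6,7,8,9,10,11,12,13,14,15,16,17,18,19,20,21,22,23,24,25,26,27,28,29,30,31}
step 24: v0 <- v3                     {0,1,2,3,4,5,6,7,8,9,10,11,12,13,14,15,16,17,18,19,20,21,22,23,24,25,26,27,28,29,30,31}
step 25: v3 <- -7                     {0,1,2,3,4,5,6,7,8,9,10,11,12,13,14,15,16,17,18,19,20,21,22,23,24,25,26,27,28,29,30,31}
step 26: v3 <- max(min(lane, 3), (-5 * -2)) {0,1,2,3,4,5,6,7,8,9,10,11,12,13,14,15,16,17,18,19,20,21,22,23,24,25,26,27,28,29,30,31}
step 27: v2 <- ((6 - v3) + 6)         {0,1,2,3,4,5,6,7,8,9,10,11,12,13,14,15,16,17,18,19,20,21,22,23,24,25,26,27,28,29,30,31}
step 28: v0 <- lane                   {0,1,2,3,4,5,6,7,8,9,10,11,12,13,14,15,16,17,18,19,20,21,22,23,24,25,26,27,28,29,30,31}

Answer: 29 steps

v0: 0,1,2,3,4,5,6,7,8,9,10,11,12,13,14,15,16,17,18,19,20,21,22,23,24,25,26,27,28,29,30,31
v2: 2,2,2,2,2,2,2,2,2,2,2,2,2,2,2,2,2,2,2,2,2,2,2,2,2,2,2,2,2,2,2,2
v3: 10,10,10,10,10,10,10,10,10,10,10,10,10,10,10,10,10,10,10,10,10,10,10,10,10,10,10,10,10,10,10,10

steps = 29; useful = 658; efficiency = 658/928 = 329/464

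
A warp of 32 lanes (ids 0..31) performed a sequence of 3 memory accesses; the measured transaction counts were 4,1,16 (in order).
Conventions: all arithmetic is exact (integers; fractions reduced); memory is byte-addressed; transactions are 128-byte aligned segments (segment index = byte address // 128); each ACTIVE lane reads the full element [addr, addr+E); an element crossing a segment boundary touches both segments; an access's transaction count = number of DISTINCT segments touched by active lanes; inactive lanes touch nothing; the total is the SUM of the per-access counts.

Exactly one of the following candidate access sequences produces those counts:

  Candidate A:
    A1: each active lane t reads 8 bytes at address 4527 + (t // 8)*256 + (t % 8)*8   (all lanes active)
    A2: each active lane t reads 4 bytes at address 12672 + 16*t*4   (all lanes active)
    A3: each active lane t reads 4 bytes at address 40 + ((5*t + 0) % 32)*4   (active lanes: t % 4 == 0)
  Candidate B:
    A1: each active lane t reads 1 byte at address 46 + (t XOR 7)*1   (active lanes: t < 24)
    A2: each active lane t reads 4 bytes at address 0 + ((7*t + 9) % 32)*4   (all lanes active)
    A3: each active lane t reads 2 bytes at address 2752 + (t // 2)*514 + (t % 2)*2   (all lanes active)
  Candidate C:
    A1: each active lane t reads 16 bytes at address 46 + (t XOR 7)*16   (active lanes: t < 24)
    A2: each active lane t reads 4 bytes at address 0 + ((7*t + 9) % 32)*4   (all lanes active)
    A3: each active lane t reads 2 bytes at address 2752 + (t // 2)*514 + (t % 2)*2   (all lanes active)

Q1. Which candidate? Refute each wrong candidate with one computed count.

A: A2 gives 16 transactions, not 1
B: A1 gives 1 transaction, not 4
C: all counts match (4,1,16)

Answer: C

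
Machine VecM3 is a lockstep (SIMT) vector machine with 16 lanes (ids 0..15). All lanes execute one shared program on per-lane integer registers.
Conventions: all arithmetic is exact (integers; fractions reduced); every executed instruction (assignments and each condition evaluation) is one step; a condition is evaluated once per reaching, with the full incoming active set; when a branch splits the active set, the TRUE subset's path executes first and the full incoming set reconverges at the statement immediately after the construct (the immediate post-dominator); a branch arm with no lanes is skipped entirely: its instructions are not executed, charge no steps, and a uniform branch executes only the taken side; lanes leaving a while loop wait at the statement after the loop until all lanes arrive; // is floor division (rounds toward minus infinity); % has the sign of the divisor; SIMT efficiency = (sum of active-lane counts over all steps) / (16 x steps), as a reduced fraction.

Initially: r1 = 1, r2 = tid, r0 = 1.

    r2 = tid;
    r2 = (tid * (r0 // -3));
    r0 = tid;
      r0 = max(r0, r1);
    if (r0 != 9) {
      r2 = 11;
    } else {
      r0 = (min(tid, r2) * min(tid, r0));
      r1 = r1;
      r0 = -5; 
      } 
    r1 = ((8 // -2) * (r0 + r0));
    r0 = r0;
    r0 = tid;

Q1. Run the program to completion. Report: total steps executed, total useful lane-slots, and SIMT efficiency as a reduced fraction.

Answer: 12 steps, 146 useful, 73/96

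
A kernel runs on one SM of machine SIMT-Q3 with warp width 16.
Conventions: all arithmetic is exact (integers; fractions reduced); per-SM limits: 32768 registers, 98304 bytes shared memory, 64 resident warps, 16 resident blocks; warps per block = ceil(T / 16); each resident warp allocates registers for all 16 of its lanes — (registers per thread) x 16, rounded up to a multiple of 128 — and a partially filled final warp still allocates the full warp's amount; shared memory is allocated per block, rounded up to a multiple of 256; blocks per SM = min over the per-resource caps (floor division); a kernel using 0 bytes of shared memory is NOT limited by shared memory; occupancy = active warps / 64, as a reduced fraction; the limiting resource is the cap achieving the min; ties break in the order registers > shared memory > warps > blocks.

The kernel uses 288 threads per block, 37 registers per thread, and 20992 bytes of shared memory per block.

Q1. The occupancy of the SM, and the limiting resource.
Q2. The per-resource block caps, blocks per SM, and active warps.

Answer: occupancy 9/16, limited by registers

registers: 2 blocks
shared memory: 4 blocks
warps: 3 blocks
blocks: 16 blocks

Answer: 2 blocks, 36 active warps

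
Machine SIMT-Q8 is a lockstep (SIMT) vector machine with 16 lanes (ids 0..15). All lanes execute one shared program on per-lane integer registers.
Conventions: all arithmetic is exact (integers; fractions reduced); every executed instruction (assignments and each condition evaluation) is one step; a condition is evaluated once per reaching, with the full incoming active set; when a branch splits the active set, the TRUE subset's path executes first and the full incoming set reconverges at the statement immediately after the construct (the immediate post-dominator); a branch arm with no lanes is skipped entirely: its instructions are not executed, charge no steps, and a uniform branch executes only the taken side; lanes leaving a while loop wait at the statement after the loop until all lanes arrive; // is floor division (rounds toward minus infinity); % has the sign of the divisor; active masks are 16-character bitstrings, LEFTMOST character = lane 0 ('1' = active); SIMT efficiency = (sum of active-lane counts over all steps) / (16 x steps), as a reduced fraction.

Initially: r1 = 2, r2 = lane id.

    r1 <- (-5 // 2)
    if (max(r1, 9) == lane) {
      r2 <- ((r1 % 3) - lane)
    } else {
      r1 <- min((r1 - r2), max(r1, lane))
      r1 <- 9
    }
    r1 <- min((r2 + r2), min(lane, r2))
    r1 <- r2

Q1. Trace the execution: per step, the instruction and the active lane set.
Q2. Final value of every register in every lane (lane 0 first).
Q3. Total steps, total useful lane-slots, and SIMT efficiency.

step 0: r1 <- (-5 // 2)              1111111111111111
step 1: eval (max(r1, 9) == lane)    1111111111111111
step 2: r2 <- ((r1 % 3) - lane)      0000000001000000
step 3: r1 <- min((r1 - r2), max(r1, lane)) 1111111110111111
step 4: r1 <- 9                      1111111110111111
step 5: r1 <- min((r2 + r2), min(lane, r2)) 1111111111111111
step 6: r1 <- r2                     1111111111111111

Answer: 7 steps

r1: 0,1,2,3,4,5,6,7,8,-9,10,11,12,13,14,15
r2: 0,1,2,3,4,5,6,7,8,-9,10,11,12,13,14,15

steps = 7; useful = 95; efficiency = 95/112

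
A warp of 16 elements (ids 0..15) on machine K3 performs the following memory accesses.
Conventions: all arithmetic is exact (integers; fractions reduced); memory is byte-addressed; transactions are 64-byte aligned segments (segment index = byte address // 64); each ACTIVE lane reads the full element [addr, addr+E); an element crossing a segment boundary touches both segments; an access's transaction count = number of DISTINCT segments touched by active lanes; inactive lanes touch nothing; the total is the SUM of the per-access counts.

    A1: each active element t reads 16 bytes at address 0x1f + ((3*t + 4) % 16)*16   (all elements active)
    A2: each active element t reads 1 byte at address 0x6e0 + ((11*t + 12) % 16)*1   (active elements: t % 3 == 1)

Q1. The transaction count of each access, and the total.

A1: 5 transactions
A2: 1 transaction

Answer: 5,1; total 6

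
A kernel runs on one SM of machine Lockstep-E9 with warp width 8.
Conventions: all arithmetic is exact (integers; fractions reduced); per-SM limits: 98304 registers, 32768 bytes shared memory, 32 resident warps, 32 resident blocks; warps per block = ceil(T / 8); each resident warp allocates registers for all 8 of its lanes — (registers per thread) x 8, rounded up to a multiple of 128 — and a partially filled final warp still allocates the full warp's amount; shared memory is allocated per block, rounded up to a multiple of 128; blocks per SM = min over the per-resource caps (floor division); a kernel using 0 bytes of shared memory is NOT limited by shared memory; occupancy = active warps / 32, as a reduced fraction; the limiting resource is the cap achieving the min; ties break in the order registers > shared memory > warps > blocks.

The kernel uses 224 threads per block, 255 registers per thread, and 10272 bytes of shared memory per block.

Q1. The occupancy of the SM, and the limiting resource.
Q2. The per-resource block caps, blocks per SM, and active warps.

Answer: occupancy 7/8, limited by registers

registers: 1 block
shared memory: 3 blocks
warps: 1 block
blocks: 32 blocks

Answer: 1 block, 28 active warps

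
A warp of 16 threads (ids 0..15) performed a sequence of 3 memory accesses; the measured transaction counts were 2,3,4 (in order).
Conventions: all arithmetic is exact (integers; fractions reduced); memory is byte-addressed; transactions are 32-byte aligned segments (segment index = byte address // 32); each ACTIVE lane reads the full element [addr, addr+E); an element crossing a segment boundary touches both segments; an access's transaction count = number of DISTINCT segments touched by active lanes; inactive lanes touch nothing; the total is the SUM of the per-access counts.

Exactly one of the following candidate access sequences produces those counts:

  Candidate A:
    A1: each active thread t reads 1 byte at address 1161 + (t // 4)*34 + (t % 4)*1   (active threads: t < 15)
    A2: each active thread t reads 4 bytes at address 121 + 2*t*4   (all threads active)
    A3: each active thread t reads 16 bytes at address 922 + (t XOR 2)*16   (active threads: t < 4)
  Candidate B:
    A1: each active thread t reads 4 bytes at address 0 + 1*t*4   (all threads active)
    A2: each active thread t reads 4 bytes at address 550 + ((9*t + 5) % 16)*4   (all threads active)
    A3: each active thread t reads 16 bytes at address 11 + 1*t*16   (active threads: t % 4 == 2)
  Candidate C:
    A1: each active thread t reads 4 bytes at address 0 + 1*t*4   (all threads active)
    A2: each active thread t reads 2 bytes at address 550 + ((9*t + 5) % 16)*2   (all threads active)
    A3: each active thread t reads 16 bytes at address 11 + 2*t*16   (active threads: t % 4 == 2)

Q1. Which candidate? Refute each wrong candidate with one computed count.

A: A1 gives 4 transactions, not 2
C: A2 gives 2 transactions, not 3
B: all counts match (2,3,4)

Answer: B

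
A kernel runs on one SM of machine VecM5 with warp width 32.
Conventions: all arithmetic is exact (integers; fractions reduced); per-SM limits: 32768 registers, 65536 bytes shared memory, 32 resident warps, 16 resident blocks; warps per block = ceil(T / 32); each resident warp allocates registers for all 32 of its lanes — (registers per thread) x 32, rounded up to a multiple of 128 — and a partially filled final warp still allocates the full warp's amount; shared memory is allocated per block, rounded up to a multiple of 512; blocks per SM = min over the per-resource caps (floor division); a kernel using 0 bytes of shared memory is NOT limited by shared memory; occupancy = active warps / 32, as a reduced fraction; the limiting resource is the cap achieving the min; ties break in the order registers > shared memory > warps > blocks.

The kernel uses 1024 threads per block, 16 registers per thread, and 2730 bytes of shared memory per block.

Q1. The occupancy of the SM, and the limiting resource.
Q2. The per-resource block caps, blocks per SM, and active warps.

Answer: occupancy 1, limited by warps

registers: 2 blocks
shared memory: 21 blocks
warps: 1 block
blocks: 16 blocks

Answer: 1 block, 32 active warps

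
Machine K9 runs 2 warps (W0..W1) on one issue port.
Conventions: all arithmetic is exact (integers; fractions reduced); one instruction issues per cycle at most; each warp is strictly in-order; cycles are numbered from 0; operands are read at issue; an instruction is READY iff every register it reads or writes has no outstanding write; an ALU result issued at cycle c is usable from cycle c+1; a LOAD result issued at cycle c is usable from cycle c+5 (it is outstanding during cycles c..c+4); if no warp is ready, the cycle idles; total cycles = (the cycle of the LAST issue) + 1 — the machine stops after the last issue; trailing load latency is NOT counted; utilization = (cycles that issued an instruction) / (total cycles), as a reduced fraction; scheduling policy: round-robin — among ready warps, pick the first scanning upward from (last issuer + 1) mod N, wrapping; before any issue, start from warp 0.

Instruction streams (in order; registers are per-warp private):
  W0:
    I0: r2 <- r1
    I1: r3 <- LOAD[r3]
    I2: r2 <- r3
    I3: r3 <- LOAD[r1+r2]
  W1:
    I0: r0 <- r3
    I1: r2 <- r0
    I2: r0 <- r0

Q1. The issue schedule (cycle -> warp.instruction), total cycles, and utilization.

cycle 0: W0.I0
cycle 1: W1.I0
cycle 2: W0.I1
cycle 3: W1.I1
cycle 4: W1.I2
cycle 5: idle
cycle 6: idle
cycle 7: W0.I2
cycle 8: W0.I3

Answer: 9 cycles, utilization 7/9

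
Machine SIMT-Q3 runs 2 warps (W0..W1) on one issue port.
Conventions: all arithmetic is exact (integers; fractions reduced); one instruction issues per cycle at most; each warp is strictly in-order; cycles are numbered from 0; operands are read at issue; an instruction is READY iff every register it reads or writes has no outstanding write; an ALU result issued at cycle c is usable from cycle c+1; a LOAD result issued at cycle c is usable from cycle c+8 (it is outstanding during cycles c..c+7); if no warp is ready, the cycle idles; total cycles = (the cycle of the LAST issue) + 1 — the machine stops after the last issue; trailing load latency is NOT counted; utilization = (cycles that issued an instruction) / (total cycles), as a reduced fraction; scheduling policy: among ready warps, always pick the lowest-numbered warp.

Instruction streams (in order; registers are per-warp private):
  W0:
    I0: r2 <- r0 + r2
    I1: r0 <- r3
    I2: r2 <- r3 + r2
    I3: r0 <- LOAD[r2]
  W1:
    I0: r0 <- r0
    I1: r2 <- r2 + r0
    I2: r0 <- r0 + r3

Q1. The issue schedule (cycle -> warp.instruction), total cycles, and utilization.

cycle 0: W0.I0
cycle 1: W0.I1
cycle 2: W0.I2
cycle 3: W0.I3
cycle 4: W1.I0
cycle 5: W1.I1
cycle 6: W1.I2

Answer: 7 cycles, utilization 1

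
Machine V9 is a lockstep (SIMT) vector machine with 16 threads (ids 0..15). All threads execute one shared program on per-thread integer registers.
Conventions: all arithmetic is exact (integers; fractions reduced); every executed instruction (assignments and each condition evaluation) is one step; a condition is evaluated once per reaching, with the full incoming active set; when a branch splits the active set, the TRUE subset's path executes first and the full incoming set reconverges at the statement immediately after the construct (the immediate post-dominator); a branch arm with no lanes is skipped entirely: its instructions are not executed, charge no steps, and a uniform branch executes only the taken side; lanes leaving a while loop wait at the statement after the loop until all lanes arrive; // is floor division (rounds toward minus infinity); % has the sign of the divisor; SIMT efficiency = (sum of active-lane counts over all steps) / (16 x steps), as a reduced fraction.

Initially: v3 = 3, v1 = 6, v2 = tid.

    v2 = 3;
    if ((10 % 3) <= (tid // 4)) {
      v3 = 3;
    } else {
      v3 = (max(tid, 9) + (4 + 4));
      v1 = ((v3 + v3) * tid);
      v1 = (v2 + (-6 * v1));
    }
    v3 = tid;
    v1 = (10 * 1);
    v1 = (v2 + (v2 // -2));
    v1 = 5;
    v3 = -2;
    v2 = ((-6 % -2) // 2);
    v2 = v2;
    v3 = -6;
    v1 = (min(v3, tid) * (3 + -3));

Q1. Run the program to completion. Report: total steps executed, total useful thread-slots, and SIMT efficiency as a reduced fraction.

Answer: 15 steps, 200 useful, 5/6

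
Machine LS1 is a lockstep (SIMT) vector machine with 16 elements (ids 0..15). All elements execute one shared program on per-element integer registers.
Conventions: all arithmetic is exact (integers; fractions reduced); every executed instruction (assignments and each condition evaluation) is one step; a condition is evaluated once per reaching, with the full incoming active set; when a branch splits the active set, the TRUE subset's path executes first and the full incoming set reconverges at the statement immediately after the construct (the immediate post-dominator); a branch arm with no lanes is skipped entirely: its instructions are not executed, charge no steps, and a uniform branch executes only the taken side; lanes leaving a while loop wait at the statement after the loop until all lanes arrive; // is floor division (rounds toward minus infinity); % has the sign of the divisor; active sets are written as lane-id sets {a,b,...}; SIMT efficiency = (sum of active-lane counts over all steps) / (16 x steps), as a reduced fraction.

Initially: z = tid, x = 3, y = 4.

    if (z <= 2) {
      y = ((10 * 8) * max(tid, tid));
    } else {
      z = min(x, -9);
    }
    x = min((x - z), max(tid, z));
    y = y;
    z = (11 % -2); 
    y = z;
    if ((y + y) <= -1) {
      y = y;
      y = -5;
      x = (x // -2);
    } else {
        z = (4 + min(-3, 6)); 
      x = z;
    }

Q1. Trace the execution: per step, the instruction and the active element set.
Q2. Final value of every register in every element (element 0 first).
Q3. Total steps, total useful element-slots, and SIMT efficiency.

step 0: eval (z <= 2)                {0,1,2,3,4,5,6,7,8,9,10,11,12,13,14,15}
step 1: y <- ((10 * 8) * max(tid, tid)) {0,1,2}
step 2: z <- min(x, -9)              {3,4,5,6,7,8,9,10,11,12,13,14,15}
step 3: x <- min((x - z), max(tid, z)) {0,1,2,3,4,5,6,7,8,9,10,11,12,13,14,15}
step 4: y <- y                       {0,1,2,3,4,5,6,7,8,9,10,11,12,13,14,15}
step 5: z <- (11 % -2)               {0,1,2,3,4,5,6,7,8,9,10,11,12,13,14,15}
step 6: y <- z                       {0,1,2,3,4,5,6,7,8,9,10,11,12,13,14,15}
step 7: eval ((y + y) <= -1)         {0,1,2,3,4,5,6,7,8,9,10,11,12,13,14,15}
step 8: y <- y                       {0,1,2,3,4,5,6,7,8,9,10,11,12,13,14,15}
step 9: y <- -5                      {0,1,2,3,4,5,6,7,8,9,10,11,12,13,14,15}
step 10: x <- (x // -2)               {0,1,2,3,4,5,6,7,8,9,10,11,12,13,14,15}

Answer: 11 steps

z: -1,-1,-1,-1,-1,-1,-1,-1,-1,-1,-1,-1,-1,-1,-1,-1
x: 0,-1,-1,-2,-2,-3,-3,-4,-4,-5,-5,-6,-6,-6,-6,-6
y: -5,-5,-5,-5,-5,-5,-5,-5,-5,-5,-5,-5,-5,-5,-5,-5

steps = 11; useful = 160; efficiency = 160/176 = 10/11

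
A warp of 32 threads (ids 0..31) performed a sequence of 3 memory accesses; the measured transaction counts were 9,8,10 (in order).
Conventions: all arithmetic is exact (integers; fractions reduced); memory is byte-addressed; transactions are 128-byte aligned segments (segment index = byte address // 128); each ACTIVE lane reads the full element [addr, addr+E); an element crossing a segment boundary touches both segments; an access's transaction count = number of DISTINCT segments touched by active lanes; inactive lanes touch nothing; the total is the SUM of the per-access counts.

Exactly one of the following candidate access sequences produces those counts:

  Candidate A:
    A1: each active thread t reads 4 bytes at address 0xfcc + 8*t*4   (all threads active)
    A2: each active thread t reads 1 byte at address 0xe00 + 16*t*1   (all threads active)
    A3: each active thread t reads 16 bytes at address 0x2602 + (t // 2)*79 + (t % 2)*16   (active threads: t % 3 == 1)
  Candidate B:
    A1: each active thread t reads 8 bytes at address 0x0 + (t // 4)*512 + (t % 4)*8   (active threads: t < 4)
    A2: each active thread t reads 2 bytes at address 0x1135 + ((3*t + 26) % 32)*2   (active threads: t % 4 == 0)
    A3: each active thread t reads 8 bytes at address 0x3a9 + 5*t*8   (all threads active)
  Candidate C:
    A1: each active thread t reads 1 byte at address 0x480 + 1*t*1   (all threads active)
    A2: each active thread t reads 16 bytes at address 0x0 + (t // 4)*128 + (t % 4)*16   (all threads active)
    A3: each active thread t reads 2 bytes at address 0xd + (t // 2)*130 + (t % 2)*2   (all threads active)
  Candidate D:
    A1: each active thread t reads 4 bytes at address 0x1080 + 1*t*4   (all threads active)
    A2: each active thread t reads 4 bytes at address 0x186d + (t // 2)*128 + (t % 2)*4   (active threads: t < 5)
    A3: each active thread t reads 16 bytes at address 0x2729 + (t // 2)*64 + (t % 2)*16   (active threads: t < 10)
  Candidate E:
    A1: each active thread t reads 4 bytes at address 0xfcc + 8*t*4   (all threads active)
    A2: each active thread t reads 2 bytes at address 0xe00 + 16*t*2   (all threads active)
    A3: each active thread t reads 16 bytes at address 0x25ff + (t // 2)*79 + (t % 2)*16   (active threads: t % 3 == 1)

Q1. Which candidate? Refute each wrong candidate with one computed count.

A: A2 gives 4 transactions, not 8
B: A1 gives 1 transaction, not 9
C: A1 gives 1 transaction, not 9
D: A1 gives 1 transaction, not 9
E: all counts match (9,8,10)

Answer: E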